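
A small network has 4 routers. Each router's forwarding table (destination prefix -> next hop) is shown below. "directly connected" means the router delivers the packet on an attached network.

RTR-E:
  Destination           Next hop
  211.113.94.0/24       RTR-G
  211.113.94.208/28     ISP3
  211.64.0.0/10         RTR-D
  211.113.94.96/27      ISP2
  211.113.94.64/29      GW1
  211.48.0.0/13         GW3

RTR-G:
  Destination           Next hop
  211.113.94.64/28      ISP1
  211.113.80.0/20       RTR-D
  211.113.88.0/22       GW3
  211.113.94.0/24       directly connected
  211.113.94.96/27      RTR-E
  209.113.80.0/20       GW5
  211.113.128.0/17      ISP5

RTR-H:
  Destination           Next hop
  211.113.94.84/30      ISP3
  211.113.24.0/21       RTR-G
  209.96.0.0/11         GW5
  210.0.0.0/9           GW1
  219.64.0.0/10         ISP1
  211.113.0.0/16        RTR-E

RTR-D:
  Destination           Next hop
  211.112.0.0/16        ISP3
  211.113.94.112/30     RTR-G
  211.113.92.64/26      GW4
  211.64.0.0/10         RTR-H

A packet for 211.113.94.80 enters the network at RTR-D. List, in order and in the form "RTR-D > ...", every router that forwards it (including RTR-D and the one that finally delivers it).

At RTR-D: longest match for 211.113.94.80 is 211.64.0.0/10 -> RTR-H
At RTR-H: longest match for 211.113.94.80 is 211.113.0.0/16 -> RTR-E
At RTR-E: longest match for 211.113.94.80 is 211.113.94.0/24 -> RTR-G
At RTR-G: longest match for 211.113.94.80 is 211.113.94.0/24 -> directly connected

RTR-D > RTR-H > RTR-E > RTR-G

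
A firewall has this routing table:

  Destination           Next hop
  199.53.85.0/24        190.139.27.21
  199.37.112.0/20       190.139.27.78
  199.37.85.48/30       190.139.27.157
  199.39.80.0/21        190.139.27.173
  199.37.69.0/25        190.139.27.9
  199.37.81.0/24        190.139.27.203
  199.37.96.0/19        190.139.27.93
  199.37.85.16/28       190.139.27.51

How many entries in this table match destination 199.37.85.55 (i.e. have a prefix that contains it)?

No listed prefix contains 199.37.85.55.
Total matching entries: 0.

0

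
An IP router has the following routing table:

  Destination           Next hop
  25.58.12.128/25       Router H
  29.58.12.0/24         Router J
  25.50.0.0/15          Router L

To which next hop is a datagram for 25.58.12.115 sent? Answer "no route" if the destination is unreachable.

No entry's prefix contains 25.58.12.115; there is no default route.

no route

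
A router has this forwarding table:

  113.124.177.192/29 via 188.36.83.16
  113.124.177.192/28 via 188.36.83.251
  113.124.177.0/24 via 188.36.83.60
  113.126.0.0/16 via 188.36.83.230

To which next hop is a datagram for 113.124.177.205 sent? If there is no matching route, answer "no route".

Routes whose prefix contains 113.124.177.205:
  113.124.177.0/24 (113.124.177.0 - 113.124.177.255) -> 188.36.83.60
  113.124.177.192/28 (113.124.177.192 - 113.124.177.207) -> 188.36.83.251
More-specific entries that do NOT match:
  113.124.177.192/29 (113.124.177.192 - 113.124.177.199) does not contain 113.124.177.205
Longest matching prefix is /28 -> next hop 188.36.83.251.

188.36.83.251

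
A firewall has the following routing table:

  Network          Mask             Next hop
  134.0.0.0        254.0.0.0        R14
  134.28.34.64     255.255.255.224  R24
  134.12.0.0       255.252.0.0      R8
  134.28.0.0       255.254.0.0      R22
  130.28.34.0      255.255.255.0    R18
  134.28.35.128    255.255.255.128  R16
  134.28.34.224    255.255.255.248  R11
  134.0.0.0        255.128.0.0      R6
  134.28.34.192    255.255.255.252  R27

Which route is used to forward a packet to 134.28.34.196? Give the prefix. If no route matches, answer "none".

134.28.0.0/15

Entries matching 134.28.34.196:
  134.0.0.0/7 (134.0.0.0 - 135.255.255.255)
  134.0.0.0/9 (134.0.0.0 - 134.127.255.255)
  134.28.0.0/15 (134.28.0.0 - 134.29.255.255)
Most specific is 134.28.0.0/15.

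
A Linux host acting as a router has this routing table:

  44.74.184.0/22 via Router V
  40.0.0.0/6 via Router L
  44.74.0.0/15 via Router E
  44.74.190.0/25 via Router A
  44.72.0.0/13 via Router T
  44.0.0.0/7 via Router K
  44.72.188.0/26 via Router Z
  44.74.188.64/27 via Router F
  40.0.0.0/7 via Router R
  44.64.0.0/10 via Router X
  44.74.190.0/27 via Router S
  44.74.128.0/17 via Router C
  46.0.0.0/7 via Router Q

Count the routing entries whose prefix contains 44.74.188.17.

5

Prefixes containing 44.74.188.17:
  44.0.0.0/7 (44.0.0.0 - 45.255.255.255)
  44.64.0.0/10 (44.64.0.0 - 44.127.255.255)
  44.72.0.0/13 (44.72.0.0 - 44.79.255.255)
  44.74.0.0/15 (44.74.0.0 - 44.75.255.255)
  44.74.128.0/17 (44.74.128.0 - 44.74.255.255)
Total matching entries: 5.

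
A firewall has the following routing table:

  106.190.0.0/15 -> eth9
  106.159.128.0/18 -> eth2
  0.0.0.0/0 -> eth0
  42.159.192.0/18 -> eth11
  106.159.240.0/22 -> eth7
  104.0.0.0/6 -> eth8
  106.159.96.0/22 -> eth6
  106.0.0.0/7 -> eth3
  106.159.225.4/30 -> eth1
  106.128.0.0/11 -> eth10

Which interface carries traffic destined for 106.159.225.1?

Routes whose prefix contains 106.159.225.1:
  0.0.0.0/0 (default, matches everything) -> eth0
  104.0.0.0/6 (104.0.0.0 - 107.255.255.255) -> eth8
  106.0.0.0/7 (106.0.0.0 - 107.255.255.255) -> eth3
  106.128.0.0/11 (106.128.0.0 - 106.159.255.255) -> eth10
More-specific entries that do NOT match:
  106.159.225.4/30 (106.159.225.4 - 106.159.225.7) does not contain 106.159.225.1
  106.159.240.0/22 (106.159.240.0 - 106.159.243.255) does not contain 106.159.225.1
  106.159.96.0/22 (106.159.96.0 - 106.159.99.255) does not contain 106.159.225.1
  106.159.128.0/18 (106.159.128.0 - 106.159.191.255) does not contain 106.159.225.1
  42.159.192.0/18 (42.159.192.0 - 42.159.255.255) does not contain 106.159.225.1
  106.190.0.0/15 (106.190.0.0 - 106.191.255.255) does not contain 106.159.225.1
Longest matching prefix is /11 -> interface eth10.

eth10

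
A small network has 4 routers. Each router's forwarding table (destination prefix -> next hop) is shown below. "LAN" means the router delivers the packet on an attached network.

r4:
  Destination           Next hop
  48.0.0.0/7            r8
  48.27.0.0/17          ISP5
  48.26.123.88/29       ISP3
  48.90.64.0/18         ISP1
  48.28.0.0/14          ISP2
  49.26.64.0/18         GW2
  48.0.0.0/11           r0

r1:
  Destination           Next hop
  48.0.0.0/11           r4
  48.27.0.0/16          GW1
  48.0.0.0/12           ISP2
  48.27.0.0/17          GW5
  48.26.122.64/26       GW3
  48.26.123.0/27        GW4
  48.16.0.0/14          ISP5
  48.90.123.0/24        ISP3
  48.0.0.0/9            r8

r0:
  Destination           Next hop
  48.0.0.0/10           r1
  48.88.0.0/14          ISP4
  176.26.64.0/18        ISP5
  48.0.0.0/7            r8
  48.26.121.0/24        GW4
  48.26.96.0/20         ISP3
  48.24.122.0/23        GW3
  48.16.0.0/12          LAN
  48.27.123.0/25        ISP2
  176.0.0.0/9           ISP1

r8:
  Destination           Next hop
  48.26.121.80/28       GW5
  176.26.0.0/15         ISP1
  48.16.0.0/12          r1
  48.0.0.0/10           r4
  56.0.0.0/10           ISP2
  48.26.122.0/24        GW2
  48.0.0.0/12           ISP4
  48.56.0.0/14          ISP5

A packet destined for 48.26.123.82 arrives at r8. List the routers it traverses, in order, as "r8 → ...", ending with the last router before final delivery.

At r8: longest match for 48.26.123.82 is 48.16.0.0/12 -> r1
At r1: longest match for 48.26.123.82 is 48.0.0.0/11 -> r4
At r4: longest match for 48.26.123.82 is 48.0.0.0/11 -> r0
At r0: longest match for 48.26.123.82 is 48.16.0.0/12 -> LAN

r8 → r1 → r4 → r0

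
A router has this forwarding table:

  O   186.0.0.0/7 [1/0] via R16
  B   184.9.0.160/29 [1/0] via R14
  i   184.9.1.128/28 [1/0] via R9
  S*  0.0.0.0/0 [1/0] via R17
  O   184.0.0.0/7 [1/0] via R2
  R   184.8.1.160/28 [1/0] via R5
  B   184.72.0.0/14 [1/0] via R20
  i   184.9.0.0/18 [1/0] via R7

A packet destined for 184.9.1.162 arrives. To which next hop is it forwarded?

Routes whose prefix contains 184.9.1.162:
  0.0.0.0/0 (default, matches everything) -> R17
  184.0.0.0/7 (184.0.0.0 - 185.255.255.255) -> R2
  184.9.0.0/18 (184.9.0.0 - 184.9.63.255) -> R7
More-specific entries that do NOT match:
  184.9.0.160/29 (184.9.0.160 - 184.9.0.167) does not contain 184.9.1.162
  184.9.1.128/28 (184.9.1.128 - 184.9.1.143) does not contain 184.9.1.162
  184.8.1.160/28 (184.8.1.160 - 184.8.1.175) does not contain 184.9.1.162
Longest matching prefix is /18 -> next hop R7.

R7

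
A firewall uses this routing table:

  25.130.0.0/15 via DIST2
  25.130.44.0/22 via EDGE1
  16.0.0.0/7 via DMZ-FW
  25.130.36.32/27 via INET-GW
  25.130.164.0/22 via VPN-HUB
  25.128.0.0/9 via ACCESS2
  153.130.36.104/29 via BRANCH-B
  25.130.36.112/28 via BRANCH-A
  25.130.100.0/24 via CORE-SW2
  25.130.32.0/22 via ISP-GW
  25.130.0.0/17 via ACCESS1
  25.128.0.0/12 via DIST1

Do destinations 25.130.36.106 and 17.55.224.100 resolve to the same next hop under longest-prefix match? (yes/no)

25.130.36.106: longest match 25.130.0.0/17 -> ACCESS1
17.55.224.100: longest match 16.0.0.0/7 -> DMZ-FW

no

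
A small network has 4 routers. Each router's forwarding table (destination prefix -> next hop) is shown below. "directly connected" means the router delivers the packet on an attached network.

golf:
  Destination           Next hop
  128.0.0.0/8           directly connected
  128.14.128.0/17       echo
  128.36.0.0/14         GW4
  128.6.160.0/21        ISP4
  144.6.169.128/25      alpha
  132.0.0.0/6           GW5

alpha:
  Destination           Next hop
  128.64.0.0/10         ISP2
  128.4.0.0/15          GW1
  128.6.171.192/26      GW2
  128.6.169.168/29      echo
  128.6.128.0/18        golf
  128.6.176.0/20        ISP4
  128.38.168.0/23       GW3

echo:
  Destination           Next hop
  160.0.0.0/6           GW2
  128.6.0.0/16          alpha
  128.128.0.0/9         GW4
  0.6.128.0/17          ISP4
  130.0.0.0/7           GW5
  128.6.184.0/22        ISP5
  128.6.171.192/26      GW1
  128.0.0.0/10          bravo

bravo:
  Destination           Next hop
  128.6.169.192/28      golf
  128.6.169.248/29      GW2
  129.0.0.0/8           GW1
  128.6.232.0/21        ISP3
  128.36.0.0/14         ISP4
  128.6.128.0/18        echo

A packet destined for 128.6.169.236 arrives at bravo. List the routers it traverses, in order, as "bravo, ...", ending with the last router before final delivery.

bravo, echo, alpha, golf

At bravo: longest match for 128.6.169.236 is 128.6.128.0/18 -> echo
At echo: longest match for 128.6.169.236 is 128.6.0.0/16 -> alpha
At alpha: longest match for 128.6.169.236 is 128.6.128.0/18 -> golf
At golf: longest match for 128.6.169.236 is 128.0.0.0/8 -> directly connected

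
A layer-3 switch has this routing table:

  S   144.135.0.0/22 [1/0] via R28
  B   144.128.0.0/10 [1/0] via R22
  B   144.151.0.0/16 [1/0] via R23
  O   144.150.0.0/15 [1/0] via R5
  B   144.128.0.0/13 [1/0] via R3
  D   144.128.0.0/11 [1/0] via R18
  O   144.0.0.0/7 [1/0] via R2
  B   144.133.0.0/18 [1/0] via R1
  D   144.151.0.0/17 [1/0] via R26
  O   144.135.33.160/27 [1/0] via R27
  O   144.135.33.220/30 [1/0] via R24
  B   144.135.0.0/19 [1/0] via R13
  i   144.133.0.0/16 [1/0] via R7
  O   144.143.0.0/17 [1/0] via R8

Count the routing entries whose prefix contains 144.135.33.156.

4

Prefixes containing 144.135.33.156:
  144.0.0.0/7 (144.0.0.0 - 145.255.255.255)
  144.128.0.0/10 (144.128.0.0 - 144.191.255.255)
  144.128.0.0/11 (144.128.0.0 - 144.159.255.255)
  144.128.0.0/13 (144.128.0.0 - 144.135.255.255)
Total matching entries: 4.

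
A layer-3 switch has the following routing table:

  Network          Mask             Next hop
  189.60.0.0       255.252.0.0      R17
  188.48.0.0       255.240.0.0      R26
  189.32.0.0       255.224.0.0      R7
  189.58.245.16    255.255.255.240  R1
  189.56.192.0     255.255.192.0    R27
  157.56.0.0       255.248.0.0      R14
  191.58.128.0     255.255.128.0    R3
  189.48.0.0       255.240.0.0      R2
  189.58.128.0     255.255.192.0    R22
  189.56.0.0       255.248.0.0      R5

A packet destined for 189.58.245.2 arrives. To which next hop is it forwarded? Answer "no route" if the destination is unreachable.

Routes whose prefix contains 189.58.245.2:
  189.32.0.0/11 (189.32.0.0 - 189.63.255.255) -> R7
  189.48.0.0/12 (189.48.0.0 - 189.63.255.255) -> R2
  189.56.0.0/13 (189.56.0.0 - 189.63.255.255) -> R5
More-specific entries that do NOT match:
  189.58.245.16/28 (189.58.245.16 - 189.58.245.31) does not contain 189.58.245.2
  189.56.192.0/18 (189.56.192.0 - 189.56.255.255) does not contain 189.58.245.2
  189.58.128.0/18 (189.58.128.0 - 189.58.191.255) does not contain 189.58.245.2
  191.58.128.0/17 (191.58.128.0 - 191.58.255.255) does not contain 189.58.245.2
  189.60.0.0/14 (189.60.0.0 - 189.63.255.255) does not contain 189.58.245.2
Longest matching prefix is /13 -> next hop R5.

R5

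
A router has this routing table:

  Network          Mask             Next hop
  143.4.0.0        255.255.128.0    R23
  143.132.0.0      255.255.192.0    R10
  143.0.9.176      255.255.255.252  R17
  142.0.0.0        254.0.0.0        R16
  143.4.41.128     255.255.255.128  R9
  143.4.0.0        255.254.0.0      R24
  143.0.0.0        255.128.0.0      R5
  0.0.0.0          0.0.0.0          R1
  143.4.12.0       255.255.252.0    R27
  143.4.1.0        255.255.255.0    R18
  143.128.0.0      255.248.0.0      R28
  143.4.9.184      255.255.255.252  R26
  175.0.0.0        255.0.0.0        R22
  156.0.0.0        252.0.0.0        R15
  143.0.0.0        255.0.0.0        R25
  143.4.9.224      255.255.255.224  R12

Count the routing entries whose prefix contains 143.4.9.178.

Prefixes containing 143.4.9.178:
  0.0.0.0/0 (default, matches everything)
  142.0.0.0/7 (142.0.0.0 - 143.255.255.255)
  143.0.0.0/8 (143.0.0.0 - 143.255.255.255)
  143.0.0.0/9 (143.0.0.0 - 143.127.255.255)
  143.4.0.0/15 (143.4.0.0 - 143.5.255.255)
  143.4.0.0/17 (143.4.0.0 - 143.4.127.255)
Total matching entries: 6.

6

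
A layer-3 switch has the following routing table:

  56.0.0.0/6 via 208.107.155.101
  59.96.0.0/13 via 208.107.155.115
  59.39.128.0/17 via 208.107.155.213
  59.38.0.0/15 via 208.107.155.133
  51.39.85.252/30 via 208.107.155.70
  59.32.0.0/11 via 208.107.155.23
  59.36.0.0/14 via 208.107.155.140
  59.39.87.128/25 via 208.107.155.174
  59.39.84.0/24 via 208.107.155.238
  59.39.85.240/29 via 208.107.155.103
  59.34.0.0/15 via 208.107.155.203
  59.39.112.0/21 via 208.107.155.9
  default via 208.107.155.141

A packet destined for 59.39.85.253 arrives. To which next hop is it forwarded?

208.107.155.133

Routes whose prefix contains 59.39.85.253:
  0.0.0.0/0 (default, matches everything) -> 208.107.155.141
  56.0.0.0/6 (56.0.0.0 - 59.255.255.255) -> 208.107.155.101
  59.32.0.0/11 (59.32.0.0 - 59.63.255.255) -> 208.107.155.23
  59.36.0.0/14 (59.36.0.0 - 59.39.255.255) -> 208.107.155.140
  59.38.0.0/15 (59.38.0.0 - 59.39.255.255) -> 208.107.155.133
More-specific entries that do NOT match:
  51.39.85.252/30 (51.39.85.252 - 51.39.85.255) does not contain 59.39.85.253
  59.39.85.240/29 (59.39.85.240 - 59.39.85.247) does not contain 59.39.85.253
  59.39.87.128/25 (59.39.87.128 - 59.39.87.255) does not contain 59.39.85.253
  59.39.84.0/24 (59.39.84.0 - 59.39.84.255) does not contain 59.39.85.253
  59.39.112.0/21 (59.39.112.0 - 59.39.119.255) does not contain 59.39.85.253
  59.39.128.0/17 (59.39.128.0 - 59.39.255.255) does not contain 59.39.85.253
Longest matching prefix is /15 -> next hop 208.107.155.133.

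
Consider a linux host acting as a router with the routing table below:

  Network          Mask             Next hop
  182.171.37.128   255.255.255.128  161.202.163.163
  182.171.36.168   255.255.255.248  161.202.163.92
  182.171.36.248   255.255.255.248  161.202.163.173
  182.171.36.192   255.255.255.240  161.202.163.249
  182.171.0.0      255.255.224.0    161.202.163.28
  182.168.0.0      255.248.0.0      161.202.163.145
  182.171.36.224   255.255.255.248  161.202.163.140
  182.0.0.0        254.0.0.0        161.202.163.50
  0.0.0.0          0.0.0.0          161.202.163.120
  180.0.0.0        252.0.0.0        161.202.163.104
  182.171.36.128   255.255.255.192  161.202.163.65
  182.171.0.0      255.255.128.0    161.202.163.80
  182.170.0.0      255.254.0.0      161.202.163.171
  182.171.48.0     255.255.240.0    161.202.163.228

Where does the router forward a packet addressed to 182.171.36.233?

161.202.163.80

Routes whose prefix contains 182.171.36.233:
  0.0.0.0/0 (default, matches everything) -> 161.202.163.120
  180.0.0.0/6 (180.0.0.0 - 183.255.255.255) -> 161.202.163.104
  182.0.0.0/7 (182.0.0.0 - 183.255.255.255) -> 161.202.163.50
  182.168.0.0/13 (182.168.0.0 - 182.175.255.255) -> 161.202.163.145
  182.170.0.0/15 (182.170.0.0 - 182.171.255.255) -> 161.202.163.171
  182.171.0.0/17 (182.171.0.0 - 182.171.127.255) -> 161.202.163.80
More-specific entries that do NOT match:
  182.171.36.168/29 (182.171.36.168 - 182.171.36.175) does not contain 182.171.36.233
  182.171.36.248/29 (182.171.36.248 - 182.171.36.255) does not contain 182.171.36.233
  182.171.36.224/29 (182.171.36.224 - 182.171.36.231) does not contain 182.171.36.233
  182.171.36.192/28 (182.171.36.192 - 182.171.36.207) does not contain 182.171.36.233
  182.171.36.128/26 (182.171.36.128 - 182.171.36.191) does not contain 182.171.36.233
  182.171.37.128/25 (182.171.37.128 - 182.171.37.255) does not contain 182.171.36.233
  182.171.48.0/20 (182.171.48.0 - 182.171.63.255) does not contain 182.171.36.233
  182.171.0.0/19 (182.171.0.0 - 182.171.31.255) does not contain 182.171.36.233
Longest matching prefix is /17 -> next hop 161.202.163.80.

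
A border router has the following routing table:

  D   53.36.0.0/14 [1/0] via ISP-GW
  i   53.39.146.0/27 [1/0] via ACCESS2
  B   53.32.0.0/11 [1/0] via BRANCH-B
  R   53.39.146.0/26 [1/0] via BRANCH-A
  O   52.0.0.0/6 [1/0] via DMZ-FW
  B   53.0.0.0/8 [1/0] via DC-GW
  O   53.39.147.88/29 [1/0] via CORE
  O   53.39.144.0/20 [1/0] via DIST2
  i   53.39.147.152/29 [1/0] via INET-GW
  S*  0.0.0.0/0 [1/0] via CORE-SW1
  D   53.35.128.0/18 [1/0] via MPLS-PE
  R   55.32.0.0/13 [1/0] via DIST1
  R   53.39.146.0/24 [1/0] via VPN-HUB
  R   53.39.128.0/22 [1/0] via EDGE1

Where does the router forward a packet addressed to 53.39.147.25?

Routes whose prefix contains 53.39.147.25:
  0.0.0.0/0 (default, matches everything) -> CORE-SW1
  52.0.0.0/6 (52.0.0.0 - 55.255.255.255) -> DMZ-FW
  53.0.0.0/8 (53.0.0.0 - 53.255.255.255) -> DC-GW
  53.32.0.0/11 (53.32.0.0 - 53.63.255.255) -> BRANCH-B
  53.36.0.0/14 (53.36.0.0 - 53.39.255.255) -> ISP-GW
  53.39.144.0/20 (53.39.144.0 - 53.39.159.255) -> DIST2
More-specific entries that do NOT match:
  53.39.147.88/29 (53.39.147.88 - 53.39.147.95) does not contain 53.39.147.25
  53.39.147.152/29 (53.39.147.152 - 53.39.147.159) does not contain 53.39.147.25
  53.39.146.0/27 (53.39.146.0 - 53.39.146.31) does not contain 53.39.147.25
  53.39.146.0/26 (53.39.146.0 - 53.39.146.63) does not contain 53.39.147.25
  53.39.146.0/24 (53.39.146.0 - 53.39.146.255) does not contain 53.39.147.25
  53.39.128.0/22 (53.39.128.0 - 53.39.131.255) does not contain 53.39.147.25
Longest matching prefix is /20 -> next hop DIST2.

DIST2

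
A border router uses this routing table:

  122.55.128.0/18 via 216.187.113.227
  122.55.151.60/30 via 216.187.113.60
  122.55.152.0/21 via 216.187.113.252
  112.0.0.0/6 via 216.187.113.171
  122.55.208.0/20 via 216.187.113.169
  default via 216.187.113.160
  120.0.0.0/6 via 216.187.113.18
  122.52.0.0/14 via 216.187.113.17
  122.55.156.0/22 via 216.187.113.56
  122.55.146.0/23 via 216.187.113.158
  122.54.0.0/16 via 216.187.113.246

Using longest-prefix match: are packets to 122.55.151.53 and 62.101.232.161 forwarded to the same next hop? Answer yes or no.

no

122.55.151.53: longest match 122.55.128.0/18 -> 216.187.113.227
62.101.232.161: longest match 0.0.0.0/0 -> 216.187.113.160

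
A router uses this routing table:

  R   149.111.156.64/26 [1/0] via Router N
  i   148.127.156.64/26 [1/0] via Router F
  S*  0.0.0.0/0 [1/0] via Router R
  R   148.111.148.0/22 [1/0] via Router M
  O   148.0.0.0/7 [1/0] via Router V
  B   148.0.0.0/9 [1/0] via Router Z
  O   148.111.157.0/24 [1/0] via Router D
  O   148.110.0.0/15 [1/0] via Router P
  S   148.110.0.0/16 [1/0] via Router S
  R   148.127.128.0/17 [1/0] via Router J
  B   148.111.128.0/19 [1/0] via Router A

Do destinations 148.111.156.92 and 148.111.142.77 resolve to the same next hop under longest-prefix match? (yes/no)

148.111.156.92: longest match 148.111.128.0/19 -> Router A
148.111.142.77: longest match 148.111.128.0/19 -> Router A

yes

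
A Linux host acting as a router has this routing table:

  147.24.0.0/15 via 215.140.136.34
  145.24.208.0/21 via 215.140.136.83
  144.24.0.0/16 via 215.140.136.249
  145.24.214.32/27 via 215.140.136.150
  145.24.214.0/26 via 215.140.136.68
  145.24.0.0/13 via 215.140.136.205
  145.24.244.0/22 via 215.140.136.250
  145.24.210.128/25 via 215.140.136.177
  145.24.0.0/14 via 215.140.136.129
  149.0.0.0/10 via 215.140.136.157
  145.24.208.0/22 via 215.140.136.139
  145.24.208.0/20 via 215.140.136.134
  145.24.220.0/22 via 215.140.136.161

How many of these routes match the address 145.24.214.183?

Prefixes containing 145.24.214.183:
  145.24.0.0/13 (145.24.0.0 - 145.31.255.255)
  145.24.0.0/14 (145.24.0.0 - 145.27.255.255)
  145.24.208.0/20 (145.24.208.0 - 145.24.223.255)
  145.24.208.0/21 (145.24.208.0 - 145.24.215.255)
Total matching entries: 4.

4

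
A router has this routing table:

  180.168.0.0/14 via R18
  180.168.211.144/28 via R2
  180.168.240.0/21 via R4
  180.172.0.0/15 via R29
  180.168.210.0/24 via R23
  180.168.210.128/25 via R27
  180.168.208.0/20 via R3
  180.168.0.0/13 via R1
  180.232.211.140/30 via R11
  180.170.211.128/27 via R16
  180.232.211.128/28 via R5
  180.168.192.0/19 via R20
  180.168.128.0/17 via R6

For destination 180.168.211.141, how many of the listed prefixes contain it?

Prefixes containing 180.168.211.141:
  180.168.0.0/13 (180.168.0.0 - 180.175.255.255)
  180.168.0.0/14 (180.168.0.0 - 180.171.255.255)
  180.168.128.0/17 (180.168.128.0 - 180.168.255.255)
  180.168.192.0/19 (180.168.192.0 - 180.168.223.255)
  180.168.208.0/20 (180.168.208.0 - 180.168.223.255)
Total matching entries: 5.

5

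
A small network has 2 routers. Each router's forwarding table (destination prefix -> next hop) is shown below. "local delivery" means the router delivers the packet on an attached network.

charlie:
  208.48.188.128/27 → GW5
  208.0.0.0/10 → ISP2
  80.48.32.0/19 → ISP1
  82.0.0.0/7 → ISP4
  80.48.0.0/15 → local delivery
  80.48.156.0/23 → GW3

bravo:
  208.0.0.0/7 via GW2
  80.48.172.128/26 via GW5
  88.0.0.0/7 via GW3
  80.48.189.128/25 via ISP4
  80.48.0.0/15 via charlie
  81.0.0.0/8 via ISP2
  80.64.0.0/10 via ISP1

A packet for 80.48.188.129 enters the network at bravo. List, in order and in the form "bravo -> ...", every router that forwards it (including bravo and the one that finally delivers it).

At bravo: longest match for 80.48.188.129 is 80.48.0.0/15 -> charlie
At charlie: longest match for 80.48.188.129 is 80.48.0.0/15 -> local delivery

bravo -> charlie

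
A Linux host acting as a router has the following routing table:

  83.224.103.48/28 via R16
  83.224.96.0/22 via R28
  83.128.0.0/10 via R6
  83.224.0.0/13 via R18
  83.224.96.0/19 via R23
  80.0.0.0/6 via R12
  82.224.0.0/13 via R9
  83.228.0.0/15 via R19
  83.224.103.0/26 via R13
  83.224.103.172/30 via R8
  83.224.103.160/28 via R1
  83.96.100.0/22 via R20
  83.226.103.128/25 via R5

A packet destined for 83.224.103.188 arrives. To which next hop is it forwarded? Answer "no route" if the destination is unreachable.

R23

Routes whose prefix contains 83.224.103.188:
  80.0.0.0/6 (80.0.0.0 - 83.255.255.255) -> R12
  83.224.0.0/13 (83.224.0.0 - 83.231.255.255) -> R18
  83.224.96.0/19 (83.224.96.0 - 83.224.127.255) -> R23
More-specific entries that do NOT match:
  83.224.103.172/30 (83.224.103.172 - 83.224.103.175) does not contain 83.224.103.188
  83.224.103.48/28 (83.224.103.48 - 83.224.103.63) does not contain 83.224.103.188
  83.224.103.160/28 (83.224.103.160 - 83.224.103.175) does not contain 83.224.103.188
  83.224.103.0/26 (83.224.103.0 - 83.224.103.63) does not contain 83.224.103.188
  83.226.103.128/25 (83.226.103.128 - 83.226.103.255) does not contain 83.224.103.188
  83.224.96.0/22 (83.224.96.0 - 83.224.99.255) does not contain 83.224.103.188
  83.96.100.0/22 (83.96.100.0 - 83.96.103.255) does not contain 83.224.103.188
Longest matching prefix is /19 -> next hop R23.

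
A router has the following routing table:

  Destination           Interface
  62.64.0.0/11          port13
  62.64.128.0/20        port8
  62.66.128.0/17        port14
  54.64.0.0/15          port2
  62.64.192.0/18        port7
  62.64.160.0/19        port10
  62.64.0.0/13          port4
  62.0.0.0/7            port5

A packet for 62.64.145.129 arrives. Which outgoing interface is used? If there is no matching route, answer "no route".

port4

Routes whose prefix contains 62.64.145.129:
  62.0.0.0/7 (62.0.0.0 - 63.255.255.255) -> port5
  62.64.0.0/11 (62.64.0.0 - 62.95.255.255) -> port13
  62.64.0.0/13 (62.64.0.0 - 62.71.255.255) -> port4
More-specific entries that do NOT match:
  62.64.128.0/20 (62.64.128.0 - 62.64.143.255) does not contain 62.64.145.129
  62.64.160.0/19 (62.64.160.0 - 62.64.191.255) does not contain 62.64.145.129
  62.64.192.0/18 (62.64.192.0 - 62.64.255.255) does not contain 62.64.145.129
  62.66.128.0/17 (62.66.128.0 - 62.66.255.255) does not contain 62.64.145.129
  54.64.0.0/15 (54.64.0.0 - 54.65.255.255) does not contain 62.64.145.129
Longest matching prefix is /13 -> interface port4.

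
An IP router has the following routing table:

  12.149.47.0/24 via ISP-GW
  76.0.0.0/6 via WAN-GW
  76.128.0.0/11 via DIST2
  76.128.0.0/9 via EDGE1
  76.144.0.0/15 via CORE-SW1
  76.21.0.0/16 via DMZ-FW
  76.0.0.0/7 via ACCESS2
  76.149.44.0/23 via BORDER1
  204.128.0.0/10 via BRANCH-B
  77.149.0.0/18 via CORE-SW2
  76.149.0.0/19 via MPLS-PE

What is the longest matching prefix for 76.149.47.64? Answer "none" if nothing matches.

Entries matching 76.149.47.64:
  76.0.0.0/6 (76.0.0.0 - 79.255.255.255)
  76.0.0.0/7 (76.0.0.0 - 77.255.255.255)
  76.128.0.0/9 (76.128.0.0 - 76.255.255.255)
  76.128.0.0/11 (76.128.0.0 - 76.159.255.255)
Most specific is 76.128.0.0/11.

76.128.0.0/11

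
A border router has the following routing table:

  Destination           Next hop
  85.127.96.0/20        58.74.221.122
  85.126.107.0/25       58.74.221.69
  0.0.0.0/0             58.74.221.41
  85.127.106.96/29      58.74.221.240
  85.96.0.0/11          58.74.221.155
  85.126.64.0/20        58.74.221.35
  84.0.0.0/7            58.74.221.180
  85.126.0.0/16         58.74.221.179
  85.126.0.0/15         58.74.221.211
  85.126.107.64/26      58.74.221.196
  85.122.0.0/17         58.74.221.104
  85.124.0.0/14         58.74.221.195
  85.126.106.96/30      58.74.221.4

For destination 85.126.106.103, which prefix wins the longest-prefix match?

85.126.0.0/16

Entries matching 85.126.106.103:
  0.0.0.0/0 (default, matches everything)
  84.0.0.0/7 (84.0.0.0 - 85.255.255.255)
  85.96.0.0/11 (85.96.0.0 - 85.127.255.255)
  85.124.0.0/14 (85.124.0.0 - 85.127.255.255)
  85.126.0.0/15 (85.126.0.0 - 85.127.255.255)
  85.126.0.0/16 (85.126.0.0 - 85.126.255.255)
Most specific is 85.126.0.0/16.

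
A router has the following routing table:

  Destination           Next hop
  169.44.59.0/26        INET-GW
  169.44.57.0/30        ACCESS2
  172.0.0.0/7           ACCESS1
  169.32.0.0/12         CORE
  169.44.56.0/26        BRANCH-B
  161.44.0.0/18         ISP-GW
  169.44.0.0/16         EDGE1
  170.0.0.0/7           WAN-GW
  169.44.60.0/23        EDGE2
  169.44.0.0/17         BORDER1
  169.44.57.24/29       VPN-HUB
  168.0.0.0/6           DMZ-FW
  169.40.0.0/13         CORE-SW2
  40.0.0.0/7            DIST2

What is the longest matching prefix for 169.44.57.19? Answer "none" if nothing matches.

169.44.0.0/17

Entries matching 169.44.57.19:
  168.0.0.0/6 (168.0.0.0 - 171.255.255.255)
  169.32.0.0/12 (169.32.0.0 - 169.47.255.255)
  169.40.0.0/13 (169.40.0.0 - 169.47.255.255)
  169.44.0.0/16 (169.44.0.0 - 169.44.255.255)
  169.44.0.0/17 (169.44.0.0 - 169.44.127.255)
Most specific is 169.44.0.0/17.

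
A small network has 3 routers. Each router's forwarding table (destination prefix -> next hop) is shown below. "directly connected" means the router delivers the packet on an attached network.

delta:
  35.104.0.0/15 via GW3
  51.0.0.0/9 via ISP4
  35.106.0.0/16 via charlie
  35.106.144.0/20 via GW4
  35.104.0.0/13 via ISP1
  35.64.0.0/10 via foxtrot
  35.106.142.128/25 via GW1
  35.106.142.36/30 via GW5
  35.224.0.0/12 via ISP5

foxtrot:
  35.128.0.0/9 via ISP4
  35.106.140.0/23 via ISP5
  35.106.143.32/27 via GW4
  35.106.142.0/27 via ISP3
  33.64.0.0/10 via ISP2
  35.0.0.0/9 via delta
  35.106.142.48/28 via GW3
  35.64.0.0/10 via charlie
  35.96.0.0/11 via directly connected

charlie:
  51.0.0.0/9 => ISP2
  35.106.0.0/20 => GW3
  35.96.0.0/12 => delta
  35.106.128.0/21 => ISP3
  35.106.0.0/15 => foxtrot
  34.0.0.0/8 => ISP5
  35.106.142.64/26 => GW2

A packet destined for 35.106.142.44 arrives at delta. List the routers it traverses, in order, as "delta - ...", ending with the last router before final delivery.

At delta: longest match for 35.106.142.44 is 35.106.0.0/16 -> charlie
At charlie: longest match for 35.106.142.44 is 35.106.0.0/15 -> foxtrot
At foxtrot: longest match for 35.106.142.44 is 35.96.0.0/11 -> directly connected

delta - charlie - foxtrot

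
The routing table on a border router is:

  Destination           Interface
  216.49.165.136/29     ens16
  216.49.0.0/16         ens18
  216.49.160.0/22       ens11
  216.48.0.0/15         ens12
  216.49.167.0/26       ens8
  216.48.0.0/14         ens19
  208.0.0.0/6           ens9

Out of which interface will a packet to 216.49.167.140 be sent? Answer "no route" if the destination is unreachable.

ens18

Routes whose prefix contains 216.49.167.140:
  216.48.0.0/14 (216.48.0.0 - 216.51.255.255) -> ens19
  216.48.0.0/15 (216.48.0.0 - 216.49.255.255) -> ens12
  216.49.0.0/16 (216.49.0.0 - 216.49.255.255) -> ens18
More-specific entries that do NOT match:
  216.49.165.136/29 (216.49.165.136 - 216.49.165.143) does not contain 216.49.167.140
  216.49.167.0/26 (216.49.167.0 - 216.49.167.63) does not contain 216.49.167.140
  216.49.160.0/22 (216.49.160.0 - 216.49.163.255) does not contain 216.49.167.140
Longest matching prefix is /16 -> interface ens18.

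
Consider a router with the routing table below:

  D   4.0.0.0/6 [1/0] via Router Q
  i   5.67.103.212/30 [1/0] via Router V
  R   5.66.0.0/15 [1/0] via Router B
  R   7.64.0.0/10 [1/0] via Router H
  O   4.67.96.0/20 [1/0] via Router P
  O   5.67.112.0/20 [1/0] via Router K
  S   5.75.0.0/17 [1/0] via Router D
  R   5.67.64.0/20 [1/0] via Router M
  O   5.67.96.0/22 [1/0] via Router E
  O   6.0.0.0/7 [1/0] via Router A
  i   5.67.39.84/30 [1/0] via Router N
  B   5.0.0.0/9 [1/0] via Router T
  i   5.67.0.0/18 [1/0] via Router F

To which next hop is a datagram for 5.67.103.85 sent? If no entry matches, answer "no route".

Router B

Routes whose prefix contains 5.67.103.85:
  4.0.0.0/6 (4.0.0.0 - 7.255.255.255) -> Router Q
  5.0.0.0/9 (5.0.0.0 - 5.127.255.255) -> Router T
  5.66.0.0/15 (5.66.0.0 - 5.67.255.255) -> Router B
More-specific entries that do NOT match:
  5.67.103.212/30 (5.67.103.212 - 5.67.103.215) does not contain 5.67.103.85
  5.67.39.84/30 (5.67.39.84 - 5.67.39.87) does not contain 5.67.103.85
  5.67.96.0/22 (5.67.96.0 - 5.67.99.255) does not contain 5.67.103.85
  4.67.96.0/20 (4.67.96.0 - 4.67.111.255) does not contain 5.67.103.85
  5.67.112.0/20 (5.67.112.0 - 5.67.127.255) does not contain 5.67.103.85
  5.67.64.0/20 (5.67.64.0 - 5.67.79.255) does not contain 5.67.103.85
  5.67.0.0/18 (5.67.0.0 - 5.67.63.255) does not contain 5.67.103.85
  5.75.0.0/17 (5.75.0.0 - 5.75.127.255) does not contain 5.67.103.85
Longest matching prefix is /15 -> next hop Router B.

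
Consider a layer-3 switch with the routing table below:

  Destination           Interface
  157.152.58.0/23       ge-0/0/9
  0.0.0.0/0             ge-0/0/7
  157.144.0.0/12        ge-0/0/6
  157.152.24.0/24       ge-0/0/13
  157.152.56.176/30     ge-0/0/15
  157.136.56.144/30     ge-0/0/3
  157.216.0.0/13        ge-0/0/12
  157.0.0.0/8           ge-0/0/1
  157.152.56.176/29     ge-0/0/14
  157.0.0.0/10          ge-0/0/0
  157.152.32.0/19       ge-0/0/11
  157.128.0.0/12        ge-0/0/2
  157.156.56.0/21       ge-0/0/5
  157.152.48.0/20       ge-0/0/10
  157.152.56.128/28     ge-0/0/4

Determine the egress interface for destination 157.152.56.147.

Routes whose prefix contains 157.152.56.147:
  0.0.0.0/0 (default, matches everything) -> ge-0/0/7
  157.0.0.0/8 (157.0.0.0 - 157.255.255.255) -> ge-0/0/1
  157.144.0.0/12 (157.144.0.0 - 157.159.255.255) -> ge-0/0/6
  157.152.32.0/19 (157.152.32.0 - 157.152.63.255) -> ge-0/0/11
  157.152.48.0/20 (157.152.48.0 - 157.152.63.255) -> ge-0/0/10
More-specific entries that do NOT match:
  157.152.56.176/30 (157.152.56.176 - 157.152.56.179) does not contain 157.152.56.147
  157.136.56.144/30 (157.136.56.144 - 157.136.56.147) does not contain 157.152.56.147
  157.152.56.176/29 (157.152.56.176 - 157.152.56.183) does not contain 157.152.56.147
  157.152.56.128/28 (157.152.56.128 - 157.152.56.143) does not contain 157.152.56.147
  157.152.24.0/24 (157.152.24.0 - 157.152.24.255) does not contain 157.152.56.147
  157.152.58.0/23 (157.152.58.0 - 157.152.59.255) does not contain 157.152.56.147
  157.156.56.0/21 (157.156.56.0 - 157.156.63.255) does not contain 157.152.56.147
Longest matching prefix is /20 -> interface ge-0/0/10.

ge-0/0/10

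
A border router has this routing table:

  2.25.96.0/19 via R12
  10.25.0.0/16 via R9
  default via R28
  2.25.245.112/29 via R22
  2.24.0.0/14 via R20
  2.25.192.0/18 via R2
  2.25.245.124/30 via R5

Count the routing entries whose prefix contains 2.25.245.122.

Prefixes containing 2.25.245.122:
  0.0.0.0/0 (default, matches everything)
  2.24.0.0/14 (2.24.0.0 - 2.27.255.255)
  2.25.192.0/18 (2.25.192.0 - 2.25.255.255)
Total matching entries: 3.

3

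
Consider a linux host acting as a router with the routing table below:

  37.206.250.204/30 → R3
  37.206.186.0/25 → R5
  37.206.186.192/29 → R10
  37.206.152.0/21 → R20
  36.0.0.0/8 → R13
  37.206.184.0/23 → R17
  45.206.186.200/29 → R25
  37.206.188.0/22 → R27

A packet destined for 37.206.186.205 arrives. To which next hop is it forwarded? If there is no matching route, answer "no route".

No entry's prefix contains 37.206.186.205; there is no default route.

no route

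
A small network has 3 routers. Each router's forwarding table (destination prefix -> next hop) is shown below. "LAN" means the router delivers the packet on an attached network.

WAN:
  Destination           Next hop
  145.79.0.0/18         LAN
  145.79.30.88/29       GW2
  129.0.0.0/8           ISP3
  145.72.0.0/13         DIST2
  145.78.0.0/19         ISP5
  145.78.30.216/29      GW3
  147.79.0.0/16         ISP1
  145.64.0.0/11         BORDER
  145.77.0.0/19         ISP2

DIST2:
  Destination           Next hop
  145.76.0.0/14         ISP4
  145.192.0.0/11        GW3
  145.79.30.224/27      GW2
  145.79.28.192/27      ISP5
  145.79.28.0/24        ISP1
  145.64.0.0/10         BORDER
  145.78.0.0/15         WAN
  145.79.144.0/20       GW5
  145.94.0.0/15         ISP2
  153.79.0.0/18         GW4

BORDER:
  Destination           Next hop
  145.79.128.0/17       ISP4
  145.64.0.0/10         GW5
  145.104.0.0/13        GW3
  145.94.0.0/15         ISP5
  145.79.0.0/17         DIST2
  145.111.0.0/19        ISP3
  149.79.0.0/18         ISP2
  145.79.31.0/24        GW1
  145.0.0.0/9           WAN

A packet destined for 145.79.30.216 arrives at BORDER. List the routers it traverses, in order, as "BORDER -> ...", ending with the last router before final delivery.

At BORDER: longest match for 145.79.30.216 is 145.79.0.0/17 -> DIST2
At DIST2: longest match for 145.79.30.216 is 145.78.0.0/15 -> WAN
At WAN: longest match for 145.79.30.216 is 145.79.0.0/18 -> LAN

BORDER -> DIST2 -> WAN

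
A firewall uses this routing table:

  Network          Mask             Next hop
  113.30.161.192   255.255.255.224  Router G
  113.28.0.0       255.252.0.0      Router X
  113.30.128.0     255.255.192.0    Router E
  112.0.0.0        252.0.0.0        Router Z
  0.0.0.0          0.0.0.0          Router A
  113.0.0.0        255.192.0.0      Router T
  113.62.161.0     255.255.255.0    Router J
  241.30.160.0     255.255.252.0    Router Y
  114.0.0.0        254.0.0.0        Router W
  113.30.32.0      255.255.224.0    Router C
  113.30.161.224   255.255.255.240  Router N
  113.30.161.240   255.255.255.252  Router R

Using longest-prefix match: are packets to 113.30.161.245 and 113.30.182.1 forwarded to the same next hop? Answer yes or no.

yes

113.30.161.245: longest match 113.30.128.0/18 -> Router E
113.30.182.1: longest match 113.30.128.0/18 -> Router E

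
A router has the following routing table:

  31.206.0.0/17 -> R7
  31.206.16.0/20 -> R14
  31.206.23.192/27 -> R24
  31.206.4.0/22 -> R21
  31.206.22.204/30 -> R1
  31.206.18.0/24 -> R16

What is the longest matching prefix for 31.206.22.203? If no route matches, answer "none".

Entries matching 31.206.22.203:
  31.206.0.0/17 (31.206.0.0 - 31.206.127.255)
  31.206.16.0/20 (31.206.16.0 - 31.206.31.255)
Most specific is 31.206.16.0/20.

31.206.16.0/20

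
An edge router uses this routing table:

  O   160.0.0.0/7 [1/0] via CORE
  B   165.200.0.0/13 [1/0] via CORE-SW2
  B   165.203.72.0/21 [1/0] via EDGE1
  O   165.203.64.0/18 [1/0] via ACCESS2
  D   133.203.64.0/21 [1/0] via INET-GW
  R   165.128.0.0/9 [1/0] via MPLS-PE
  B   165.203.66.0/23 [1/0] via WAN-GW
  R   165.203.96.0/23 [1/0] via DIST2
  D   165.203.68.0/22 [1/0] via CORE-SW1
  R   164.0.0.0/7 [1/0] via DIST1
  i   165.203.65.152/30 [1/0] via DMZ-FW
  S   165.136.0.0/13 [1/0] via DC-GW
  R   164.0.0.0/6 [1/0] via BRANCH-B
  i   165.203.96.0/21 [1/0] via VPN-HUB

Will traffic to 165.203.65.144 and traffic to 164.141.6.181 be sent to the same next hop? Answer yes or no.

165.203.65.144: longest match 165.203.64.0/18 -> ACCESS2
164.141.6.181: longest match 164.0.0.0/7 -> DIST1

no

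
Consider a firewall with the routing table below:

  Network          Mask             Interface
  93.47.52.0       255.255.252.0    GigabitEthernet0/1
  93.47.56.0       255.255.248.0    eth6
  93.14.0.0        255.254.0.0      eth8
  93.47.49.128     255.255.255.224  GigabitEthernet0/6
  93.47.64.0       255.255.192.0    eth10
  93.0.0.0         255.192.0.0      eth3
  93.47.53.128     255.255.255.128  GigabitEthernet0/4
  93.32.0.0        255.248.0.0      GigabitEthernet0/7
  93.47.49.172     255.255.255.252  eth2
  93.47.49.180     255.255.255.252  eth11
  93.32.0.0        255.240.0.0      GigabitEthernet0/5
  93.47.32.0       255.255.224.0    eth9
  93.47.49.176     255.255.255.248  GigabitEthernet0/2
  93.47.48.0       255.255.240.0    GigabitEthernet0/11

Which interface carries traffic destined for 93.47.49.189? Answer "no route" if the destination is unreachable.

Routes whose prefix contains 93.47.49.189:
  93.0.0.0/10 (93.0.0.0 - 93.63.255.255) -> eth3
  93.32.0.0/12 (93.32.0.0 - 93.47.255.255) -> GigabitEthernet0/5
  93.47.32.0/19 (93.47.32.0 - 93.47.63.255) -> eth9
  93.47.48.0/20 (93.47.48.0 - 93.47.63.255) -> GigabitEthernet0/11
More-specific entries that do NOT match:
  93.47.49.172/30 (93.47.49.172 - 93.47.49.175) does not contain 93.47.49.189
  93.47.49.180/30 (93.47.49.180 - 93.47.49.183) does not contain 93.47.49.189
  93.47.49.176/29 (93.47.49.176 - 93.47.49.183) does not contain 93.47.49.189
  93.47.49.128/27 (93.47.49.128 - 93.47.49.159) does not contain 93.47.49.189
  93.47.53.128/25 (93.47.53.128 - 93.47.53.255) does not contain 93.47.49.189
  93.47.52.0/22 (93.47.52.0 - 93.47.55.255) does not contain 93.47.49.189
  93.47.56.0/21 (93.47.56.0 - 93.47.63.255) does not contain 93.47.49.189
Longest matching prefix is /20 -> interface GigabitEthernet0/11.

GigabitEthernet0/11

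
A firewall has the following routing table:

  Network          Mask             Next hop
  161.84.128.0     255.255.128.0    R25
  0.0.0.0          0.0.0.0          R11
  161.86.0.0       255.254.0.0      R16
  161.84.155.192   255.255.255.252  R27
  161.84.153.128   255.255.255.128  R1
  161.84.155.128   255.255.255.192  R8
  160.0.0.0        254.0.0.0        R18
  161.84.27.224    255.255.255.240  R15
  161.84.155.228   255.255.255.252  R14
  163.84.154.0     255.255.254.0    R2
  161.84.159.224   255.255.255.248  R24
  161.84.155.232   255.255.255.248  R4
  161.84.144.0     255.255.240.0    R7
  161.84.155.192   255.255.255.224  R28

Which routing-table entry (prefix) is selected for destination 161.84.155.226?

Entries matching 161.84.155.226:
  0.0.0.0/0 (default, matches everything)
  160.0.0.0/7 (160.0.0.0 - 161.255.255.255)
  161.84.128.0/17 (161.84.128.0 - 161.84.255.255)
  161.84.144.0/20 (161.84.144.0 - 161.84.159.255)
Most specific is 161.84.144.0/20.

161.84.144.0/20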